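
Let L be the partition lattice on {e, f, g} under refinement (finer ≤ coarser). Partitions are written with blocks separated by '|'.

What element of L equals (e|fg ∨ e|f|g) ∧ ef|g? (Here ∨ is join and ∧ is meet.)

e|f|g

e|fg ∨ e|f|g = e|fg
e|fg ∧ ef|g = e|f|g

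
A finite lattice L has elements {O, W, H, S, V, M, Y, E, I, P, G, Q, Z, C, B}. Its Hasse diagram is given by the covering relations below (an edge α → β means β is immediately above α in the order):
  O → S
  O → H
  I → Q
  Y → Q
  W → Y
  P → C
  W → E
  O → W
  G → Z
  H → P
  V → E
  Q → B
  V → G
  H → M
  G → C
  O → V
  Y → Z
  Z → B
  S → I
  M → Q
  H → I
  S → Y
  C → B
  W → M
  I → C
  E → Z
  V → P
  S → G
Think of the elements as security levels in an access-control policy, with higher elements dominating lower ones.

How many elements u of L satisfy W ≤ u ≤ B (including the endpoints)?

7

The interval [W, B] = {B, E, M, Q, W, Y, Z}, which has 7 elements.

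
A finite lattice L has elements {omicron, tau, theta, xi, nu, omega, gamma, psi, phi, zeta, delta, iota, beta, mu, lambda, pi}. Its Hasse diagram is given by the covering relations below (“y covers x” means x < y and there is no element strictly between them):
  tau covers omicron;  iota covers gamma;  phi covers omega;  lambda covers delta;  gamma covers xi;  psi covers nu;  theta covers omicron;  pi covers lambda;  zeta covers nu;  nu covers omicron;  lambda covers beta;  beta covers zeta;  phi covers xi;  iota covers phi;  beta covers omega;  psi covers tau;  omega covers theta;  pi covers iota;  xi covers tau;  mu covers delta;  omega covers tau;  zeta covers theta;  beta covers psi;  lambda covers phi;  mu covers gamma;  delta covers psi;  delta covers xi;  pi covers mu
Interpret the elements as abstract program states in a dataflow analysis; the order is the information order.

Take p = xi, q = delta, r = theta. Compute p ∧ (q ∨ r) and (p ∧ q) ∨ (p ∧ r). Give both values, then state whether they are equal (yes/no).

xi; xi; yes

q ∨ r = lambda, so p ∧ (q ∨ r) = xi ∧ lambda = xi.
p ∧ q = xi and p ∧ r = omicron, so (p ∧ q) ∨ (p ∧ r) = xi ∨ omicron = xi.
Equal: yes.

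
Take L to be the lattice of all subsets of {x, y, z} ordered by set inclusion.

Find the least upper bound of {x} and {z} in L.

{x,z}

Common upper bounds of {{x}, {z}}: {x,y,z}, {x,z}.
The least among these is {x,z}.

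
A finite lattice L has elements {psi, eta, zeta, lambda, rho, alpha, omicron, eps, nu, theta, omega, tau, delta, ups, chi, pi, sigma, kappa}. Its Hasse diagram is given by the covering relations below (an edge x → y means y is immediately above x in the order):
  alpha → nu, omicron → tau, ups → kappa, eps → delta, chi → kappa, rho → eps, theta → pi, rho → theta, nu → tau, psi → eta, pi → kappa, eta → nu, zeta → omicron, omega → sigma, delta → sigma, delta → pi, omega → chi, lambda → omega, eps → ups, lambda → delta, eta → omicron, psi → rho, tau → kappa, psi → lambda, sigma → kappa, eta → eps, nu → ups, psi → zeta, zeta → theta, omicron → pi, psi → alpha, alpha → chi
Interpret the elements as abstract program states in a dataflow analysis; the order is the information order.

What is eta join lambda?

delta

Common upper bounds of {eta, lambda}: delta, kappa, pi, sigma.
The least among these is delta.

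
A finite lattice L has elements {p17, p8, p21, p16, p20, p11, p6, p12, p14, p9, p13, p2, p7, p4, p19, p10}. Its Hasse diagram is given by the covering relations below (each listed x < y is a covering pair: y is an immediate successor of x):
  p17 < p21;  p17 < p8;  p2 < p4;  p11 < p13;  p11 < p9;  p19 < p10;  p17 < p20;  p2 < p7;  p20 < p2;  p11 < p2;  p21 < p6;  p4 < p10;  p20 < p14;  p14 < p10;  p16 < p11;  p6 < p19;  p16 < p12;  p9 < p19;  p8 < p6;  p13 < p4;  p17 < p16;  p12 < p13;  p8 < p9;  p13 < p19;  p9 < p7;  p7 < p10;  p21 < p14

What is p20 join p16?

p2

Common upper bounds of {p20, p16}: p10, p2, p4, p7.
The least among these is p2.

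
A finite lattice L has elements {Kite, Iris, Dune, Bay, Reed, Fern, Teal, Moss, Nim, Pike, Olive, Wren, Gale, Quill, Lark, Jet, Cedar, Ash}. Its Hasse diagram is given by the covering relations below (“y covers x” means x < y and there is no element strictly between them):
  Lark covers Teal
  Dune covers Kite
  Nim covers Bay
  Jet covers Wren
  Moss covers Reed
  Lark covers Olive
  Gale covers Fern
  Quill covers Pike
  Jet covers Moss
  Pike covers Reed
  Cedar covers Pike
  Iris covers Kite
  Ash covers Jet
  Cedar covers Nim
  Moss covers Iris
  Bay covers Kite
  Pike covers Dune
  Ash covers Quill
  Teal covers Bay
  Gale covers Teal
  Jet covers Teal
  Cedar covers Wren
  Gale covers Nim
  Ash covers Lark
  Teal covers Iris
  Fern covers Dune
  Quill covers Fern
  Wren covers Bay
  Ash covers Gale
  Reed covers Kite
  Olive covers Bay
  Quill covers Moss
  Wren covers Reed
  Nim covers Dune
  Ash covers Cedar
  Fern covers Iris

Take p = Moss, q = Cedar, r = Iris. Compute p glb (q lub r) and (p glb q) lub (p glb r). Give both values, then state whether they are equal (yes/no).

Moss; Moss; yes

q lub r = Ash, so p glb (q lub r) = Moss glb Ash = Moss.
p glb q = Reed and p glb r = Iris, so (p glb q) lub (p glb r) = Reed lub Iris = Moss.
Equal: yes.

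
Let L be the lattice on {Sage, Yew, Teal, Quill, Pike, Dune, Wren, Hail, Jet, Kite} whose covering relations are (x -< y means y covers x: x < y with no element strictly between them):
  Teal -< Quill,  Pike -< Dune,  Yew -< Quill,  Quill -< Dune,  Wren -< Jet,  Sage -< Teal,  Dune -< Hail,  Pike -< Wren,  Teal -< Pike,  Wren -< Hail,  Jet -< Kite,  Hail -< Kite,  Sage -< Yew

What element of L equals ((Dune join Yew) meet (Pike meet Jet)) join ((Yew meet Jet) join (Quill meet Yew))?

Dune

Dune ∨ Yew = Dune
Pike ∧ Jet = Pike
Dune ∧ Pike = Pike
Yew ∧ Jet = Sage
Quill ∧ Yew = Yew
Sage ∨ Yew = Yew
Pike ∨ Yew = Dune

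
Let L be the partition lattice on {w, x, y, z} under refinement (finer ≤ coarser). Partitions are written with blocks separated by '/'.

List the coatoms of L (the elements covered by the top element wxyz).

w/xyz, wx/yz, wxy/z, wxz/y, wy/xz, wyz/x, wz/xy

The coatoms are exactly the elements covered by wxyz: w/xyz, wx/yz, wxy/z, wxz/y, wy/xz, wyz/x, wz/xy.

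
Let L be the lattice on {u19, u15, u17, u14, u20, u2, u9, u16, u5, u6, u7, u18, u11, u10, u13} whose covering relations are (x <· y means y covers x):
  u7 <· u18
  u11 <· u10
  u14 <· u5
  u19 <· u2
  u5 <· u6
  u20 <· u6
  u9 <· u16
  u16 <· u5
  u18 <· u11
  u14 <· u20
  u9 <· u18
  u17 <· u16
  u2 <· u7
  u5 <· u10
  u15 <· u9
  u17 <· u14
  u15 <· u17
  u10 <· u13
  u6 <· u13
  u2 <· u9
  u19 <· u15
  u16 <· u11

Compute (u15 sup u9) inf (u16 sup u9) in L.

u15 ∨ u9 = u9
u16 ∨ u9 = u16
u9 ∧ u16 = u9

u9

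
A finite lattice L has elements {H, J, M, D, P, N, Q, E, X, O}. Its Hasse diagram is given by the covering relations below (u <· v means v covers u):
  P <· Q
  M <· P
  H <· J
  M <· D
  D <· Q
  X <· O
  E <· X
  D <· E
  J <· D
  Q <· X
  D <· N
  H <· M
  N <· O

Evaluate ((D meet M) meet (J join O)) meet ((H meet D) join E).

M

D ∧ M = M
J ∨ O = O
M ∧ O = M
H ∧ D = H
H ∨ E = E
M ∧ E = M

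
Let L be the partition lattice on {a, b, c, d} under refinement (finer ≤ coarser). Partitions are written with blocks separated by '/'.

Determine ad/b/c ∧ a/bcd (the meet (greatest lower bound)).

The meet (common refinement) of ad/b/c and a/bcd intersects blocks pairwise, giving a/b/c/d.

a/b/c/d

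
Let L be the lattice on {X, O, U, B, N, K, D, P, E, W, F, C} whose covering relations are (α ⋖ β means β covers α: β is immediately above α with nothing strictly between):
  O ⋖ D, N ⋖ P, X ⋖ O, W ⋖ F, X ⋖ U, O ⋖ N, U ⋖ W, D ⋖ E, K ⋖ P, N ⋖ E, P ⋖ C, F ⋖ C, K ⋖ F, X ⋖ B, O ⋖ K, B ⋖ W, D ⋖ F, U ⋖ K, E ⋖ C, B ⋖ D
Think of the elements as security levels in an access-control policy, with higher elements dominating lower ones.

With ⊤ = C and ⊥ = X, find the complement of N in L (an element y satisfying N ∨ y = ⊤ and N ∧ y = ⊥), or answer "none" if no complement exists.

Need y with N ∨ y = C and N ∧ y = X.
Checking each element gives: W.

W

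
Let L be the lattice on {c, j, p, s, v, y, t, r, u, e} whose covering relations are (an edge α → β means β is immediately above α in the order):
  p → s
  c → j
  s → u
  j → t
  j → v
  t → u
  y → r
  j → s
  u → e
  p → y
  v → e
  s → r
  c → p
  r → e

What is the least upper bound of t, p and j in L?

u

Common upper bounds of {t, p, j}: e, u.
The least among these is u.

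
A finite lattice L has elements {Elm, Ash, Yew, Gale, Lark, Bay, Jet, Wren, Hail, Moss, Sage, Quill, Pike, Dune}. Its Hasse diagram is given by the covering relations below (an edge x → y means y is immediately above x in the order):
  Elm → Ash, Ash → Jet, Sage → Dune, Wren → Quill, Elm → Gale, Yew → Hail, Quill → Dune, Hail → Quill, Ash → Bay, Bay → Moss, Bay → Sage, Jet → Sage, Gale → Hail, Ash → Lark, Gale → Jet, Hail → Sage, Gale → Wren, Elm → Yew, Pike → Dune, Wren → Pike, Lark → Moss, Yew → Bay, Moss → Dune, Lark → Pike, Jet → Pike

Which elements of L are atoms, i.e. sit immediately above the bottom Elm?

Ash, Gale, Yew

The atoms are exactly the elements that cover Elm: Ash, Gale, Yew.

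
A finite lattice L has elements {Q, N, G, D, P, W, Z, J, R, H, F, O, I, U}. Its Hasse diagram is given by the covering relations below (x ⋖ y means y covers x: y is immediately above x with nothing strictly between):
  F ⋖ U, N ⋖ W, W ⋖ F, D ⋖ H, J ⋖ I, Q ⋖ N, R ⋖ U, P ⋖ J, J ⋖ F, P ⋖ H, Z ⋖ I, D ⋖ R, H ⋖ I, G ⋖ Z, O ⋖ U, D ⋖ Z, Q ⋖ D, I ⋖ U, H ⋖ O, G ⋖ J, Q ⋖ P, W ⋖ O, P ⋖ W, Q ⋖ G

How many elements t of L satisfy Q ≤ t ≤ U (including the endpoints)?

The interval [Q, U] = {D, F, G, H, I, J, N, O, P, Q, R, U, W, Z}, which has 14 elements.

14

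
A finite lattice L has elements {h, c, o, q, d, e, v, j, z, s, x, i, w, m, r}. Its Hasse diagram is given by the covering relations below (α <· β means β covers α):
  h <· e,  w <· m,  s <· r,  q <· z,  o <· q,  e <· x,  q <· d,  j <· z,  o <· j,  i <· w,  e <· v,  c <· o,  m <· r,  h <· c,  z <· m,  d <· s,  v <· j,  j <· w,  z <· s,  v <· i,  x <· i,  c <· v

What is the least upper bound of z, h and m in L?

Common upper bounds of {z, h, m}: m, r.
The least among these is m.

m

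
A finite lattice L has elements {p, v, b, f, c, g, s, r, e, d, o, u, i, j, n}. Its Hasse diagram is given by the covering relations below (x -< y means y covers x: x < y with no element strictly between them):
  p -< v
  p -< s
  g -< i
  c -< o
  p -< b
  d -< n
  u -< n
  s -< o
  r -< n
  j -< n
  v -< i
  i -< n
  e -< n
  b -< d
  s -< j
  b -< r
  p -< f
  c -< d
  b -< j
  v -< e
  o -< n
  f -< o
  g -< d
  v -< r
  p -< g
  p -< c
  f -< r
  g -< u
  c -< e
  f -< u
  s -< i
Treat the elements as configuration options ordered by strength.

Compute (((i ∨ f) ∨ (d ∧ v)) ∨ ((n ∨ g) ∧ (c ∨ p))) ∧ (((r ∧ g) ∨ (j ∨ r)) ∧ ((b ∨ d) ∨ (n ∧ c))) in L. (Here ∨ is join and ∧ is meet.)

i ∨ f = n
d ∧ v = p
n ∨ p = n
n ∨ g = n
c ∨ p = c
n ∧ c = c
n ∨ c = n
r ∧ g = p
j ∨ r = n
p ∨ n = n
b ∨ d = d
n ∧ c = c
d ∨ c = d
n ∧ d = d
n ∧ d = d

d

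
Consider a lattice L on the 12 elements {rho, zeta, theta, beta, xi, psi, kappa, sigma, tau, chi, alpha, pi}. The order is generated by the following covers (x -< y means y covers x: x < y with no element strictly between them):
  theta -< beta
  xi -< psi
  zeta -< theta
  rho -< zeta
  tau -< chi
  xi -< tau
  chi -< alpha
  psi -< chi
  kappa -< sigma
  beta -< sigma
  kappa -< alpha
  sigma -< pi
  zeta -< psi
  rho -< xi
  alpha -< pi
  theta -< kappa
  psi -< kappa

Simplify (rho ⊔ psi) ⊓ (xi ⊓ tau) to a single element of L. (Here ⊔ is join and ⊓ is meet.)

rho ∨ psi = psi
xi ∧ tau = xi
psi ∧ xi = xi

xi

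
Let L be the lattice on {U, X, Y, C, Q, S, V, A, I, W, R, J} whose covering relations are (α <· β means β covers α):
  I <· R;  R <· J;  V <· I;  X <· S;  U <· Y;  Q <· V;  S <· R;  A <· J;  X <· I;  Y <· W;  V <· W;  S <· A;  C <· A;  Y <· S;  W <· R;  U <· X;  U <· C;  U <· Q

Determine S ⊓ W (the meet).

Y

Common lower bounds of {S, W}: U, Y.
The greatest among these is Y.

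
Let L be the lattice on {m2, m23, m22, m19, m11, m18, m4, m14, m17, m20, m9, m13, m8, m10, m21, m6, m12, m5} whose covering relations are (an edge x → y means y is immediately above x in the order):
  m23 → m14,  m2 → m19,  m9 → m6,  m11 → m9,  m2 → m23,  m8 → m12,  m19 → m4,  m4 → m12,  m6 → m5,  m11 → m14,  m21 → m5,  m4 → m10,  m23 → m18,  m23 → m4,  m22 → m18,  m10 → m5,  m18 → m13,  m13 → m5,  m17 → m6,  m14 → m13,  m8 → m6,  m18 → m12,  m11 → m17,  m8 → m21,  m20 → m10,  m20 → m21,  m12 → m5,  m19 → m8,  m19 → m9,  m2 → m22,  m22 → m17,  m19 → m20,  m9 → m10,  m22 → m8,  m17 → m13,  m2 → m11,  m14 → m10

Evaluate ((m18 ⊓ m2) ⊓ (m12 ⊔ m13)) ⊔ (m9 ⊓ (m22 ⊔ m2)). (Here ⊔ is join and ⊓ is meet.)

m18 ∧ m2 = m2
m12 ∨ m13 = m5
m2 ∧ m5 = m2
m22 ∨ m2 = m22
m9 ∧ m22 = m2
m2 ∨ m2 = m2

m2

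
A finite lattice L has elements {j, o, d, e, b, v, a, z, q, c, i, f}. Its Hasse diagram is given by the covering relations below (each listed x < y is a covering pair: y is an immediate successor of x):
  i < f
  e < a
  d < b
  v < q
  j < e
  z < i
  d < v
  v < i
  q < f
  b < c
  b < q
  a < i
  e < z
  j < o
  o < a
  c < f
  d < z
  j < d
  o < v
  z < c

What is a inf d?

j

Common lower bounds of {a, d}: j.
The greatest among these is j.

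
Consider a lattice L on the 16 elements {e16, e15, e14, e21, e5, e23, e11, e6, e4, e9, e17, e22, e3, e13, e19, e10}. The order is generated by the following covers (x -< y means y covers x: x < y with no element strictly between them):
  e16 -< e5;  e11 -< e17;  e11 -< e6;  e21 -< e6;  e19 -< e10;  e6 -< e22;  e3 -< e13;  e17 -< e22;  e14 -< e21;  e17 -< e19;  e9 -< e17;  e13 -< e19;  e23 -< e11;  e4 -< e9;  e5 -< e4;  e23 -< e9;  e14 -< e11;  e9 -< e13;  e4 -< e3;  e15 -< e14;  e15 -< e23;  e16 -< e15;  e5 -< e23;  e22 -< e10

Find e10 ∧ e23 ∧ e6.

e23

Common lower bounds of {e10, e23, e6}: e15, e16, e23, e5.
The greatest among these is e23.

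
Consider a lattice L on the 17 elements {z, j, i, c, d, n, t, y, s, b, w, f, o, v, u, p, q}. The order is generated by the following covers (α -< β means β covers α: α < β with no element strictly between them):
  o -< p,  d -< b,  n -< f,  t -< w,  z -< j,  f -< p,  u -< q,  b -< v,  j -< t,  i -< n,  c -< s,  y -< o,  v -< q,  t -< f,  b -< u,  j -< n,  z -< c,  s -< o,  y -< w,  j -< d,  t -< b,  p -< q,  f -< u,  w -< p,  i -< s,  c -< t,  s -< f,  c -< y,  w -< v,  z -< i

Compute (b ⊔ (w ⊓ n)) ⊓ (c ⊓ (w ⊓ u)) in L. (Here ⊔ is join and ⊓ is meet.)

c

w ∧ n = j
b ∨ j = b
w ∧ u = t
c ∧ t = c
b ∧ c = c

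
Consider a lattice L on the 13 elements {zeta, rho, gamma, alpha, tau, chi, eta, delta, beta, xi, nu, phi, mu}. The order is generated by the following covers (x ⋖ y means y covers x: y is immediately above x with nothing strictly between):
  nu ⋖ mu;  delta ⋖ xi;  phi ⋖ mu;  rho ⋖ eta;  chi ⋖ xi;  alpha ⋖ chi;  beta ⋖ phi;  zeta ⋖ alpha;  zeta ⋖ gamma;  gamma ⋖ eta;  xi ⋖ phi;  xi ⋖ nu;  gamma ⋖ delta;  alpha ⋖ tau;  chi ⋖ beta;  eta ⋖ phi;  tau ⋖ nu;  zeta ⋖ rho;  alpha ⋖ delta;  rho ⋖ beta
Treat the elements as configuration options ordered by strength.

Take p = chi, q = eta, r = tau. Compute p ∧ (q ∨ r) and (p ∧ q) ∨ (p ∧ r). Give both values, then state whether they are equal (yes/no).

q ∨ r = mu, so p ∧ (q ∨ r) = chi ∧ mu = chi.
p ∧ q = zeta and p ∧ r = alpha, so (p ∧ q) ∨ (p ∧ r) = zeta ∨ alpha = alpha.
Equal: no.

chi; alpha; no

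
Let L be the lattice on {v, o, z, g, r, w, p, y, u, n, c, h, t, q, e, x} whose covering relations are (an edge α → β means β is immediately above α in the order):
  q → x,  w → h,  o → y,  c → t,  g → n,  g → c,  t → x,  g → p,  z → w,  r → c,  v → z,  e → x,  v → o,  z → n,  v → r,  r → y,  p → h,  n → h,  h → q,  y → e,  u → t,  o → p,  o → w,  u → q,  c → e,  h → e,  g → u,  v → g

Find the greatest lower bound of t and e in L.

Common lower bounds of {t, e}: c, g, r, v.
The greatest among these is c.

c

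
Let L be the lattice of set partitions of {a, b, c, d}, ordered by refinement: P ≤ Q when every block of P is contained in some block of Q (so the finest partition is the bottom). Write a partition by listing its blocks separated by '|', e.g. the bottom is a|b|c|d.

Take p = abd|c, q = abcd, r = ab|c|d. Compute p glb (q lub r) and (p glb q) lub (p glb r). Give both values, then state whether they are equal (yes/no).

q lub r = abcd, so p glb (q lub r) = abd|c glb abcd = abd|c.
p glb q = abd|c and p glb r = ab|c|d, so (p glb q) lub (p glb r) = abd|c lub ab|c|d = abd|c.
Equal: yes.

abd|c; abd|c; yes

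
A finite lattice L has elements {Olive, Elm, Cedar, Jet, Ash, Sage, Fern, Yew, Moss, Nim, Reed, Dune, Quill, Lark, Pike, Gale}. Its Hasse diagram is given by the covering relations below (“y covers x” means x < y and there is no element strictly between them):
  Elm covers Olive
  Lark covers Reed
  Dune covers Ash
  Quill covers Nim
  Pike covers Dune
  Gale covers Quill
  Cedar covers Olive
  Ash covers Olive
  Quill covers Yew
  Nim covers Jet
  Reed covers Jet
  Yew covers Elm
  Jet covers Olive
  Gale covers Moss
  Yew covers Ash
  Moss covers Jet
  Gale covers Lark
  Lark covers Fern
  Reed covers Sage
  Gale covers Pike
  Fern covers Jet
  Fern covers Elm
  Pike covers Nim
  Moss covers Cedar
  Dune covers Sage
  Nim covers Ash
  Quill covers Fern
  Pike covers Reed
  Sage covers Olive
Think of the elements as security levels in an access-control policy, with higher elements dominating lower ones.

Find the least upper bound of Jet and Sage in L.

Reed

Common upper bounds of {Jet, Sage}: Gale, Lark, Pike, Reed.
The least among these is Reed.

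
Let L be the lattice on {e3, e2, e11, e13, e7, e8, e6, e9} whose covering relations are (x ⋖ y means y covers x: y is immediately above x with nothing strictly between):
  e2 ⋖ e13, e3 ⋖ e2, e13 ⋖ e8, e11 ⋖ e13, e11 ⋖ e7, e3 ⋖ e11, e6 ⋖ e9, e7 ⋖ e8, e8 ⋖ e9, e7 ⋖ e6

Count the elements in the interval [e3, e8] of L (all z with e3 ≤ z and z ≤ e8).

6

The interval [e3, e8] = {e11, e13, e2, e3, e7, e8}, which has 6 elements.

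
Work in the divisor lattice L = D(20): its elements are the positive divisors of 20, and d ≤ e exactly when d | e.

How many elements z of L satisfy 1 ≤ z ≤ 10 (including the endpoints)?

The interval [1, 10] = {1, 10, 2, 5}, which has 4 elements.

4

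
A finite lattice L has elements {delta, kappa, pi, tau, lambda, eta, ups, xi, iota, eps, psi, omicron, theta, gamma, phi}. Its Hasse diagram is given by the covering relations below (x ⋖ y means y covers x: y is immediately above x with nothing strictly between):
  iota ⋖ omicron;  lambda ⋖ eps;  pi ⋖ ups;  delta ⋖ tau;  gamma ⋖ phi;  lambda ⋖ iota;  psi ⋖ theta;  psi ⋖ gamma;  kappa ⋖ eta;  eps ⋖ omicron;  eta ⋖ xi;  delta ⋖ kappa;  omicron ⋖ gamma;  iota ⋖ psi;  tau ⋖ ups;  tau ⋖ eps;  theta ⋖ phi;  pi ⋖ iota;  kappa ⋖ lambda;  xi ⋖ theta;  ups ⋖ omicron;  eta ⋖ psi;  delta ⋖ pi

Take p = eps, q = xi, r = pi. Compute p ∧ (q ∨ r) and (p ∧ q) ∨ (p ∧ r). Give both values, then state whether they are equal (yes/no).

lambda; kappa; no

q ∨ r = theta, so p ∧ (q ∨ r) = eps ∧ theta = lambda.
p ∧ q = kappa and p ∧ r = delta, so (p ∧ q) ∨ (p ∧ r) = kappa ∨ delta = kappa.
Equal: no.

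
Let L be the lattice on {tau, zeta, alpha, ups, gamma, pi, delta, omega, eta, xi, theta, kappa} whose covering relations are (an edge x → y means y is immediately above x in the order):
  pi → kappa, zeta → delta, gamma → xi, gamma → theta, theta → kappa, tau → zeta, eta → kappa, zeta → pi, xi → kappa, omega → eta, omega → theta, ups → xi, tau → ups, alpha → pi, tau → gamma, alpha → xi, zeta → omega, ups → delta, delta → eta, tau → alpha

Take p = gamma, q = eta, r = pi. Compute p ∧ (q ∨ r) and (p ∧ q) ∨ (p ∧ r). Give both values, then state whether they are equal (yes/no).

gamma; tau; no

q ∨ r = kappa, so p ∧ (q ∨ r) = gamma ∧ kappa = gamma.
p ∧ q = tau and p ∧ r = tau, so (p ∧ q) ∨ (p ∧ r) = tau ∨ tau = tau.
Equal: no.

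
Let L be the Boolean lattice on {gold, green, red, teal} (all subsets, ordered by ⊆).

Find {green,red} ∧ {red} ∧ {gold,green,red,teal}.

Under ⊆, meet is intersection: {green,red} ∩ {red} ∩ {gold,green,red,teal} = {red}.

{red}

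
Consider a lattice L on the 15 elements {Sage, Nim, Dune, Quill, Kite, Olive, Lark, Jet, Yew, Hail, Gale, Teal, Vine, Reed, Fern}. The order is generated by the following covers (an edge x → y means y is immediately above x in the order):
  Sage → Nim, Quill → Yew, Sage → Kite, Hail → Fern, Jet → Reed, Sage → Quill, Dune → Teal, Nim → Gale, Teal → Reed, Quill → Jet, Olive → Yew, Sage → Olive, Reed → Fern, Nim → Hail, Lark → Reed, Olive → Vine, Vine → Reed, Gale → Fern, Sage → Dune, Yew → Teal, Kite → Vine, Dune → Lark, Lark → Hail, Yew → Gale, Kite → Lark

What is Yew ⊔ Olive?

Yew

Common upper bounds of {Yew, Olive}: Fern, Gale, Reed, Teal, Yew.
The least among these is Yew.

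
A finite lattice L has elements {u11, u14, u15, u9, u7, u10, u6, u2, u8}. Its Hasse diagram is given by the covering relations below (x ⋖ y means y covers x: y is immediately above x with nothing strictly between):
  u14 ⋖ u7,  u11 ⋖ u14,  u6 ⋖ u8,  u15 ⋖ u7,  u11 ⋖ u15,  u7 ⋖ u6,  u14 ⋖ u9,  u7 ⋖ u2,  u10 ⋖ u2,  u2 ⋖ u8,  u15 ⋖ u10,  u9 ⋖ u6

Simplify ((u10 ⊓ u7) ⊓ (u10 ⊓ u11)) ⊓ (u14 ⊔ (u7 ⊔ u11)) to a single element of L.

u11

u10 ∧ u7 = u15
u10 ∧ u11 = u11
u15 ∧ u11 = u11
u7 ∨ u11 = u7
u14 ∨ u7 = u7
u11 ∧ u7 = u11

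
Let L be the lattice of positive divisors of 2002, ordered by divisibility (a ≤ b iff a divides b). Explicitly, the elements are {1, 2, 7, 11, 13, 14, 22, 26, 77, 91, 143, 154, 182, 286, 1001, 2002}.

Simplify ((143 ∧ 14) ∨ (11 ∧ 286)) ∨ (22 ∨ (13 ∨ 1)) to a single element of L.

286

143 ∧ 14 = 1
11 ∧ 286 = 11
1 ∨ 11 = 11
13 ∨ 1 = 13
22 ∨ 13 = 286
11 ∨ 286 = 286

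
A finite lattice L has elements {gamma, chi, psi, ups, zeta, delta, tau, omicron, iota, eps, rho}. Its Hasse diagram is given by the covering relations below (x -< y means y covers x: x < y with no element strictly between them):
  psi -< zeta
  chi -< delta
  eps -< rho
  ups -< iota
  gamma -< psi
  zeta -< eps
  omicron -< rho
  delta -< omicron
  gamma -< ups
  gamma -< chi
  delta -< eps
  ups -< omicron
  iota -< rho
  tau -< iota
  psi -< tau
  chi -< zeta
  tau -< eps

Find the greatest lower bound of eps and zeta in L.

zeta

Common lower bounds of {eps, zeta}: chi, gamma, psi, zeta.
The greatest among these is zeta.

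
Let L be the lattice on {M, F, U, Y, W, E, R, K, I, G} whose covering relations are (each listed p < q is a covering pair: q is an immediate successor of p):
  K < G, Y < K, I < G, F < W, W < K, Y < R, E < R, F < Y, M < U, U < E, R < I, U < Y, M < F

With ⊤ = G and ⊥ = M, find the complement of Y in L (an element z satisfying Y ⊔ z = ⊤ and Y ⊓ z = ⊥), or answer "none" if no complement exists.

none

For every candidate z, either Y ∨ z ≠ G or Y ∧ z ≠ M; no complement exists.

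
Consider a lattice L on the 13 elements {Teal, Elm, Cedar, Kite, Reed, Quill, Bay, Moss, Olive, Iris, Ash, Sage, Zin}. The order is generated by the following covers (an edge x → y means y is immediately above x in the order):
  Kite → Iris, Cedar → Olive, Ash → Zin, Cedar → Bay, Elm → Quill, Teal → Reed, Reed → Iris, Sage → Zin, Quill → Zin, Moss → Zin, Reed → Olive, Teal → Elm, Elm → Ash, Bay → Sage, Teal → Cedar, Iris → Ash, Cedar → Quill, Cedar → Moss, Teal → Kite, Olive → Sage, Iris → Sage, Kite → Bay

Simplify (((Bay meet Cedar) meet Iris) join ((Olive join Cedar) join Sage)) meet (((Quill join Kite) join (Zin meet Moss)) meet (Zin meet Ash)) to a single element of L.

Iris

Bay ∧ Cedar = Cedar
Cedar ∧ Iris = Teal
Olive ∨ Cedar = Olive
Olive ∨ Sage = Sage
Teal ∨ Sage = Sage
Quill ∨ Kite = Zin
Zin ∧ Moss = Moss
Zin ∨ Moss = Zin
Zin ∧ Ash = Ash
Zin ∧ Ash = Ash
Sage ∧ Ash = Iris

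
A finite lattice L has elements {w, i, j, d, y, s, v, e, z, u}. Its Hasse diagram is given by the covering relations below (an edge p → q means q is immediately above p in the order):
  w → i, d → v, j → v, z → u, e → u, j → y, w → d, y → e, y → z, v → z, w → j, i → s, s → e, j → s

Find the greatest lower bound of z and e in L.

Common lower bounds of {z, e}: j, w, y.
The greatest among these is y.

y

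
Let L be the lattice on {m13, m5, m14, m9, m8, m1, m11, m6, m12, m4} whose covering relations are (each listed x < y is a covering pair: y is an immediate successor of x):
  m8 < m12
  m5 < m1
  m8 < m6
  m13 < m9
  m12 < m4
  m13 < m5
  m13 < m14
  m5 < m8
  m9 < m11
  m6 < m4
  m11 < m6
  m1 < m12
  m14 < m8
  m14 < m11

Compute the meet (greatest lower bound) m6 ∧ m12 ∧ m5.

Common lower bounds of {m6, m12, m5}: m13, m5.
The greatest among these is m5.

m5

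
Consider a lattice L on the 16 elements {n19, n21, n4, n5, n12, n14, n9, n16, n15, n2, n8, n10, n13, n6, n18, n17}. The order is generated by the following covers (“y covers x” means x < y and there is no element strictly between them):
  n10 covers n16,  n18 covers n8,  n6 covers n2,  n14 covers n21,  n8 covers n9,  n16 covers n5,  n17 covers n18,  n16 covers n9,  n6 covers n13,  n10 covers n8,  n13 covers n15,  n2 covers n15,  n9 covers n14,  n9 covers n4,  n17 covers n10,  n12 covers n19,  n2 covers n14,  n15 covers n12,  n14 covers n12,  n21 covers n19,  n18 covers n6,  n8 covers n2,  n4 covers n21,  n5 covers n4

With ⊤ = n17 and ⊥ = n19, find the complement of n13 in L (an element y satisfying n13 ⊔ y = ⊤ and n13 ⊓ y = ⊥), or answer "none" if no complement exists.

n5

Need y with n13 ∨ y = n17 and n13 ∧ y = n19.
Checking each element gives: n5.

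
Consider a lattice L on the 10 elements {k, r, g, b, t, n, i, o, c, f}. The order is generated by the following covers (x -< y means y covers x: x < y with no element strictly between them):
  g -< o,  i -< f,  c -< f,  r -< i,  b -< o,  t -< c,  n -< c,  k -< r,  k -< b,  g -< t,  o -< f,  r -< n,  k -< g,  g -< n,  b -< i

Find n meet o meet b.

Common lower bounds of {n, o, b}: k.
The greatest among these is k.

k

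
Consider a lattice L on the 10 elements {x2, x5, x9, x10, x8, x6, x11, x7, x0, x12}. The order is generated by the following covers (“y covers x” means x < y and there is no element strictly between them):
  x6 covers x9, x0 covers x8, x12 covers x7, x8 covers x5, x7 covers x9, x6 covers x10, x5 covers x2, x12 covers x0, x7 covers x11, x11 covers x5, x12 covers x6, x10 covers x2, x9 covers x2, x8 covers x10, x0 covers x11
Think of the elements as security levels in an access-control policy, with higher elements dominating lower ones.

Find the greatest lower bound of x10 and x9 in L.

x2

Common lower bounds of {x10, x9}: x2.
The greatest among these is x2.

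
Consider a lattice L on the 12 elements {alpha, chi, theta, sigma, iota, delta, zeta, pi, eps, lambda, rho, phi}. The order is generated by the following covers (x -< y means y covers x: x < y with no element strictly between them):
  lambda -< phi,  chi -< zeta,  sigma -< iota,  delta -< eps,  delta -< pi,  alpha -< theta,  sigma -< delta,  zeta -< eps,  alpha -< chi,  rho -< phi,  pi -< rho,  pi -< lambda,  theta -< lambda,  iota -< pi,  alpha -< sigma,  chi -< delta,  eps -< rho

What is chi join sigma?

Common upper bounds of {chi, sigma}: delta, eps, lambda, phi, pi, rho.
The least among these is delta.

delta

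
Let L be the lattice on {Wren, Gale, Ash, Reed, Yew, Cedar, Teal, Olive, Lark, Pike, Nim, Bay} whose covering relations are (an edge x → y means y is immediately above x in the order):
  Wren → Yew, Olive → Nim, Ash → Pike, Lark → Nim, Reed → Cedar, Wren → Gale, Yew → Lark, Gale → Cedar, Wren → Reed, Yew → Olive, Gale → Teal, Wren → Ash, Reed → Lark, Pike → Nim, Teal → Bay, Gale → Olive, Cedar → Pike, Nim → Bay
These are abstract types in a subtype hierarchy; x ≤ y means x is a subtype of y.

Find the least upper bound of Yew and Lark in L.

Lark

Common upper bounds of {Yew, Lark}: Bay, Lark, Nim.
The least among these is Lark.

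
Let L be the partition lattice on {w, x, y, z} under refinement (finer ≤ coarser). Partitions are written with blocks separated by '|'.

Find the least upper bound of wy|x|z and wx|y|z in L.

wxy|z

Common upper bounds of {wy|x|z, wx|y|z}: wxyz, wxy|z.
The least among these is wxy|z.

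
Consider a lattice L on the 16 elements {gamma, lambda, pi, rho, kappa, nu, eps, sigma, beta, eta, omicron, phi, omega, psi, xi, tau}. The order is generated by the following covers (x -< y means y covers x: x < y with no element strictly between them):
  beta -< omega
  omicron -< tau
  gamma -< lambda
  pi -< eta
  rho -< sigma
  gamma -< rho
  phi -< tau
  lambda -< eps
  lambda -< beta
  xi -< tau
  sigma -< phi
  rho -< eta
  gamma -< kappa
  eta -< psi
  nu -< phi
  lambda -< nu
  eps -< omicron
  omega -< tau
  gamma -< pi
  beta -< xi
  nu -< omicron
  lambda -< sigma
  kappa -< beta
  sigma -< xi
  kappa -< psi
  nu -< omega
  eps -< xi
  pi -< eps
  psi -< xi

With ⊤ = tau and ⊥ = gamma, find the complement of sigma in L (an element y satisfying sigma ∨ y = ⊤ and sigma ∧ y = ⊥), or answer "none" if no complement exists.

For every candidate y, either sigma ∨ y ≠ tau or sigma ∧ y ≠ gamma; no complement exists.

none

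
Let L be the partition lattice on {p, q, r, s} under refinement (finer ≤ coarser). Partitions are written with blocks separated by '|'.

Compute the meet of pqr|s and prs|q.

The meet (common refinement) of pqr|s and prs|q intersects blocks pairwise, giving pr|q|s.

pr|q|s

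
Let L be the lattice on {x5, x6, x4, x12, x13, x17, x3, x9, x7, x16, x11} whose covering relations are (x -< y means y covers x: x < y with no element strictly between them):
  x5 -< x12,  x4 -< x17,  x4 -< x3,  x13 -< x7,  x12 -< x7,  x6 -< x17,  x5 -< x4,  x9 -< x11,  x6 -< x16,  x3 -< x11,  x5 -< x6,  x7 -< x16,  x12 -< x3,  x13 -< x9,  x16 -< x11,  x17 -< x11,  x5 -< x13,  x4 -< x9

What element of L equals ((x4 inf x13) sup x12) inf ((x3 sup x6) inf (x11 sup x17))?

x12

x4 ∧ x13 = x5
x5 ∨ x12 = x12
x3 ∨ x6 = x11
x11 ∨ x17 = x11
x11 ∧ x11 = x11
x12 ∧ x11 = x12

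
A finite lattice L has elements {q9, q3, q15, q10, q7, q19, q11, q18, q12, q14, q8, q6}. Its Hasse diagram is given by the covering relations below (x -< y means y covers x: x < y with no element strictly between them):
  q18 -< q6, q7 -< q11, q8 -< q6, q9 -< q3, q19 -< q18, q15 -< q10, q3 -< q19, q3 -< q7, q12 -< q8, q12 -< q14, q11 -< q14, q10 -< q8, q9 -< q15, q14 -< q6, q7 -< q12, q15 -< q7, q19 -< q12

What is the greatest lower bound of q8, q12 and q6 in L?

q12

Common lower bounds of {q8, q12, q6}: q12, q15, q19, q3, q7, q9.
The greatest among these is q12.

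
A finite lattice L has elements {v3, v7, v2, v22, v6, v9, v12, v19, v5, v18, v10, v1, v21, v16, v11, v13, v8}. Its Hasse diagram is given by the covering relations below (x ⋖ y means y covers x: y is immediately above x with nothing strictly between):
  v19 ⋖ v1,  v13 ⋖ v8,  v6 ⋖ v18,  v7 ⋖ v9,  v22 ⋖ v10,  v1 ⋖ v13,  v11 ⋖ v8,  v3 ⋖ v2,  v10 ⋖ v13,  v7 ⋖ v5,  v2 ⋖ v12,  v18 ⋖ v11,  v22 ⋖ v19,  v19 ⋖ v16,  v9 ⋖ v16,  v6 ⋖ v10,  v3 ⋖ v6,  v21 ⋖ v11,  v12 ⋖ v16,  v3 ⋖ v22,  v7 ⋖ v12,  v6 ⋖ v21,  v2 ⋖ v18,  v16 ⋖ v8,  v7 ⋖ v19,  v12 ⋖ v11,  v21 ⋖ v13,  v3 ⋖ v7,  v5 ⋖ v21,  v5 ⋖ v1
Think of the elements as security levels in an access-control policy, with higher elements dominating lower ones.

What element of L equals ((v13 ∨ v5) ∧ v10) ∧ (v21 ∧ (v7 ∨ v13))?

v13 ∨ v5 = v13
v13 ∧ v10 = v10
v7 ∨ v13 = v13
v21 ∧ v13 = v21
v10 ∧ v21 = v6

v6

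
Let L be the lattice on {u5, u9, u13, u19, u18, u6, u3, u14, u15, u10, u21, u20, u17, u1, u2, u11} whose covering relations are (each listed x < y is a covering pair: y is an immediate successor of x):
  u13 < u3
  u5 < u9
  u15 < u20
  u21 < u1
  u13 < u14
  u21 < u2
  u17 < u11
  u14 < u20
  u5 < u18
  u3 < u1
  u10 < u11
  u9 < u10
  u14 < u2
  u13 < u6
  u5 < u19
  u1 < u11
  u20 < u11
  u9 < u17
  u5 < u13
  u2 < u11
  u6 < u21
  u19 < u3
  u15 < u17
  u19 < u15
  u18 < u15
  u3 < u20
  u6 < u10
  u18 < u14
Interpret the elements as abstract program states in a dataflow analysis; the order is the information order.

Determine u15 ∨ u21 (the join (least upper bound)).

u11

Common upper bounds of {u15, u21}: u11.
The least among these is u11.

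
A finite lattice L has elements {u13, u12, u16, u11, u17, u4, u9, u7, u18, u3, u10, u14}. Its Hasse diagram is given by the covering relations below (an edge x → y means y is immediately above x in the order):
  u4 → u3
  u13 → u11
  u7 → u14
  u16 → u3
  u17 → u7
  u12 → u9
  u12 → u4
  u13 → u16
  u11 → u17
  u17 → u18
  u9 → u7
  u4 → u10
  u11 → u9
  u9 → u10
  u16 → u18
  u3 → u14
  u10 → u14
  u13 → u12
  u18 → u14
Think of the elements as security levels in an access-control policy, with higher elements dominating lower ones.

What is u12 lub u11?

u9

Common upper bounds of {u12, u11}: u10, u14, u7, u9.
The least among these is u9.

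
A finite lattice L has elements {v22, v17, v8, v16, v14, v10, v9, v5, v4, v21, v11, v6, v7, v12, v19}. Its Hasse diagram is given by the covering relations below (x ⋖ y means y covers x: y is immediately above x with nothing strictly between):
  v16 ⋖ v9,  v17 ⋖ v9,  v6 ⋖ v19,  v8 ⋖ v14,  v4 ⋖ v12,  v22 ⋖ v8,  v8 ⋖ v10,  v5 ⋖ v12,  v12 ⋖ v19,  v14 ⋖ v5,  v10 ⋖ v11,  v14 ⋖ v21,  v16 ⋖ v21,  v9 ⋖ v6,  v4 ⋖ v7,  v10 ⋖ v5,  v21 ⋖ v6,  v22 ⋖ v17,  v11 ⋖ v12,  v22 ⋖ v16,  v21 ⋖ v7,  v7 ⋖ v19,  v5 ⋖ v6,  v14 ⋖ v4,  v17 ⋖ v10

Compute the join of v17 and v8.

v10

Common upper bounds of {v17, v8}: v10, v11, v12, v19, v5, v6.
The least among these is v10.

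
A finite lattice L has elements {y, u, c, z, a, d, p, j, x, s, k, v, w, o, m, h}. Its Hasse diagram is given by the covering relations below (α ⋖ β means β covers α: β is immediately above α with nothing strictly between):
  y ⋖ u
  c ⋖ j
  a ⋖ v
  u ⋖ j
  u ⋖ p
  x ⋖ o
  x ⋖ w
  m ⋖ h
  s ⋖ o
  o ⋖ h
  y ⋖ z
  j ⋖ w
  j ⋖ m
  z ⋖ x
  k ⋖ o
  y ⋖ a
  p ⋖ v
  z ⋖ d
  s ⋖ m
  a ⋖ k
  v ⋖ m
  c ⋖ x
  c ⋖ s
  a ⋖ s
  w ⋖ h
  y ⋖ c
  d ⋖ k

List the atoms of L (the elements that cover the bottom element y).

The atoms are exactly the elements that cover y: a, c, u, z.

a, c, u, z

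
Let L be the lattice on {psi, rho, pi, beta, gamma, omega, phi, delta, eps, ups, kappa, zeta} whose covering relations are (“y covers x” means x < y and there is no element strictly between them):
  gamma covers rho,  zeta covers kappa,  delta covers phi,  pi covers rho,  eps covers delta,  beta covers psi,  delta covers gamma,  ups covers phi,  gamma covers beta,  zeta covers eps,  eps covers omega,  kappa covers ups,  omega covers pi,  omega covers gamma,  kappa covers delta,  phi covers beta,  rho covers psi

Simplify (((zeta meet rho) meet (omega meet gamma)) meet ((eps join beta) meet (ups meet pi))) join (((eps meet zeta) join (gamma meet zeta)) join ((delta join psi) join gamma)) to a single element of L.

eps

zeta ∧ rho = rho
omega ∧ gamma = gamma
rho ∧ gamma = rho
eps ∨ beta = eps
ups ∧ pi = psi
eps ∧ psi = psi
rho ∧ psi = psi
eps ∧ zeta = eps
gamma ∧ zeta = gamma
eps ∨ gamma = eps
delta ∨ psi = delta
delta ∨ gamma = delta
eps ∨ delta = eps
psi ∨ eps = eps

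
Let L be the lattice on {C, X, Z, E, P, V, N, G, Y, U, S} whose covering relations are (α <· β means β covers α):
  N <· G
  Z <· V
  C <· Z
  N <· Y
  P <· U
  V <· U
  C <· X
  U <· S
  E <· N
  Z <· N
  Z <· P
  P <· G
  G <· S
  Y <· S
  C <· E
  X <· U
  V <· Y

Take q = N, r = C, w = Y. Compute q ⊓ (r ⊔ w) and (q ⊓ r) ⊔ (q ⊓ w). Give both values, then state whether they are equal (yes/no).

r ⊔ w = Y, so q ⊓ (r ⊔ w) = N ⊓ Y = N.
q ⊓ r = C and q ⊓ w = N, so (q ⊓ r) ⊔ (q ⊓ w) = C ⊔ N = N.
Equal: yes.

N; N; yes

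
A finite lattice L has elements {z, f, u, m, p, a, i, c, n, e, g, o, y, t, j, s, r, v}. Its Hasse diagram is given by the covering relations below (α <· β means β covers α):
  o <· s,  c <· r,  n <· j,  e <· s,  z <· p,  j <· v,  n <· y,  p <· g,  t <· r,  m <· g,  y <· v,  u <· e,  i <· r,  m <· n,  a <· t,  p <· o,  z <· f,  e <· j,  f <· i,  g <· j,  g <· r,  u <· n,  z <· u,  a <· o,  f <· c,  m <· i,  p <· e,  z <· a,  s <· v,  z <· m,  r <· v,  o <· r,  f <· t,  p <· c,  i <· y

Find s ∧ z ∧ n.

Common lower bounds of {s, z, n}: z.
The greatest among these is z.

z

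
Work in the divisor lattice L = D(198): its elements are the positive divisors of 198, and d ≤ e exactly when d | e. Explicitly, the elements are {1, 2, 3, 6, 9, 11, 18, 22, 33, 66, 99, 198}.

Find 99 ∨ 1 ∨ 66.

198

Common upper bounds of {99, 1, 66}: 198.
The least among these is 198.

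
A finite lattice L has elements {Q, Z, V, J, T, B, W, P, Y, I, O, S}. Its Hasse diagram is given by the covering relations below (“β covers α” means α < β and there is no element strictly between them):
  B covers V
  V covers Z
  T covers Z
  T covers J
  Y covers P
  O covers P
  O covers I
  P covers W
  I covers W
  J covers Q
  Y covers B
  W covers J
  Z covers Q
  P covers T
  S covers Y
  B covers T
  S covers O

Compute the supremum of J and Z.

T

Common upper bounds of {J, Z}: B, O, P, S, T, Y.
The least among these is T.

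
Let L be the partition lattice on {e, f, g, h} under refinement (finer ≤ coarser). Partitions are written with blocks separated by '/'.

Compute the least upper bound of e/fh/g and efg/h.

efgh

Common upper bounds of {e/fh/g, efg/h}: efgh.
The least among these is efgh.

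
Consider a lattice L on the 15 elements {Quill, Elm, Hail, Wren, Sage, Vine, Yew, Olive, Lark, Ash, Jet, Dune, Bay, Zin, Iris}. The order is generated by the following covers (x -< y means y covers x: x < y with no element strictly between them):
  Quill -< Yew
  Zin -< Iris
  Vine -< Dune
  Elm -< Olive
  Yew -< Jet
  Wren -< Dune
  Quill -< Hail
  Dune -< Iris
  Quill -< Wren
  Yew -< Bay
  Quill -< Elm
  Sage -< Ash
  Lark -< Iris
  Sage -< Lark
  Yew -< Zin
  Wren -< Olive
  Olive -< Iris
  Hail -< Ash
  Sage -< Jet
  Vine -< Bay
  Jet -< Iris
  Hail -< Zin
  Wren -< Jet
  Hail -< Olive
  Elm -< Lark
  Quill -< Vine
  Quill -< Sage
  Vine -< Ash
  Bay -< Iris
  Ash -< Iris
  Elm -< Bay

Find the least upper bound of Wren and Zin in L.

Common upper bounds of {Wren, Zin}: Iris.
The least among these is Iris.

Iris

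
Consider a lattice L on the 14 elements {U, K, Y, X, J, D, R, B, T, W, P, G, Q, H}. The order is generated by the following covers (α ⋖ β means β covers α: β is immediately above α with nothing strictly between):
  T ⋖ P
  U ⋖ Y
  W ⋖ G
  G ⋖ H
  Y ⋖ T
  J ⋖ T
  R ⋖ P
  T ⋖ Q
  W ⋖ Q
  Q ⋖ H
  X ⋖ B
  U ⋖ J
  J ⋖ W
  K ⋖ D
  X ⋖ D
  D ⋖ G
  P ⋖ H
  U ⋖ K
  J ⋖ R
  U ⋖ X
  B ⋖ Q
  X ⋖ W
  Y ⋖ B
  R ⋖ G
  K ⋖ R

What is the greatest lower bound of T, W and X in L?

U

Common lower bounds of {T, W, X}: U.
The greatest among these is U.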